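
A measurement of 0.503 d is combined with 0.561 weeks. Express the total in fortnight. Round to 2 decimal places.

0.32 fortnights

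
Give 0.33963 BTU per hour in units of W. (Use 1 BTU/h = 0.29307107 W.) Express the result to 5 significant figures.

0.099536 W

1 BTU per hour = 0.293071 W.
Thus 0.33963 × 0.293071 ≈ 0.099536 W.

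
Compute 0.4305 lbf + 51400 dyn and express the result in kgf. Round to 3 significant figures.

0.4305 lbf = 0.195272 kgf and 51400 dyn = 0.0524134 kgf.
0.195272 + 0.0524134 ≈ 0.248 kgf.

0.248 kgf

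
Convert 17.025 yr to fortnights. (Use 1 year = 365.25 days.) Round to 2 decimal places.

444.17 fortnights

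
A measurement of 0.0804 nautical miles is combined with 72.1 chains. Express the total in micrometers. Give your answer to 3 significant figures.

0.0804 nmi = 1.48901 × 10^8 μm and 72.1 chain = 1.45042 × 10^9 μm.
1.48901 × 10^8 + 1.45042 × 10^9 ≈ 1.60 × 10^9 μm.

1.60 × 10^9 micrometers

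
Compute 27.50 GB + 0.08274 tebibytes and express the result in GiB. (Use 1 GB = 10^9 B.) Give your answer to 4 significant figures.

110.3 gibibytes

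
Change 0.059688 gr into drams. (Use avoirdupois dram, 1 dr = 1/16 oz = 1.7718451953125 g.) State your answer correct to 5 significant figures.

1 gr = 0.0365714 dr.
So 0.059688 × 0.0365714 ≈ 0.0021829 dr.

0.0021829 drams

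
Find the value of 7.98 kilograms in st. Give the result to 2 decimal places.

1 kg = 0.157473 st.
Then 7.98 × 0.157473 ≈ 1.26 st.

1.26 stone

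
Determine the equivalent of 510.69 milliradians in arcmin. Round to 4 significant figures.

1756 arcminutes

1 mrad = 3.43775 arcmin.
Thus 510.69 × 3.43775 ≈ 1756 arcmin.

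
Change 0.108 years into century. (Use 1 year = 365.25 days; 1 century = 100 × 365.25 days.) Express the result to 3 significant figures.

1 year = 0.0100000 century.
Thus 0.108 × 0.0100000 ≈ 0.00108 century.

0.00108 centuries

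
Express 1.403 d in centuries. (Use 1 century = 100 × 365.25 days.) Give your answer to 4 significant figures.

3.841 × 10^-5 century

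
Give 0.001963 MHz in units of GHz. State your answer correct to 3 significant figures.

1 megahertz = 0.00100000 GHz.
Then 0.001963 × 0.00100000 ≈ 1.96 × 10^-6 GHz.

1.96 × 10^-6 gigahertz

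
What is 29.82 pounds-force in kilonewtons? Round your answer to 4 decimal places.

1 pound-force = 0.00444822 kilonewtons.
So 29.82 × 0.00444822 ≈ 0.1326 kN.

0.1326 kilonewtons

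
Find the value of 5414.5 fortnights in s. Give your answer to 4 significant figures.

1 fortnight = 1.20960e+6 seconds.
So 5414.5 × 1.20960e+6 ≈ 6.549e+9 s.

6.549e+9 s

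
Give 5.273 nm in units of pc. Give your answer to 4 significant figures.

1 nm = 3.24078 × 10^-26 parsecs.
5.273 × 3.24078 × 10^-26 ≈ 1.709 × 10^-25 pc.

1.709 × 10^-25 pc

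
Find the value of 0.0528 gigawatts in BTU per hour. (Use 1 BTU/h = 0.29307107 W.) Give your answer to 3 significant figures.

1 GW = 3.41214 × 10^9 BTU/h.
Then 0.0528 × 3.41214 × 10^9 ≈ 1.80 × 10^8 BTU/h.

1.80 × 10^8 BTU/h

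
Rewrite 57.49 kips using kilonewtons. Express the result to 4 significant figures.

255.7 kilonewtons

1 kip = 4.44822 kN.
Thus 57.49 × 4.44822 ≈ 255.7 kN.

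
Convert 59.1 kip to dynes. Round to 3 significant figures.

2.63 × 10^10 dynes

1 kip = 4.44822 × 10^8 dynes.
So 59.1 × 4.44822 × 10^8 ≈ 2.63 × 10^10 dyn.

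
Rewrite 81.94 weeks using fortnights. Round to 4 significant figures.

40.97 fortnight

1 wk = 0.500000 fortnight.
81.94 × 0.500000 ≈ 40.97 fortnight.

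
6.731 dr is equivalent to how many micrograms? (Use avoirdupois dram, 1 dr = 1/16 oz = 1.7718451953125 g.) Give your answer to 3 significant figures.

1.19 × 10^7 μg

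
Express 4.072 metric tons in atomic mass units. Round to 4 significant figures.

2.452e+30 u

1 t = 6.02214e+29 u.
So 4.072 × 6.02214e+29 ≈ 2.452e+30 u.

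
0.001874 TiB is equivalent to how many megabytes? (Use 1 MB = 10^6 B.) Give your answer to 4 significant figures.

2060 MB

1 tebibyte = 1.09951 × 10^6 MB.
0.001874 × 1.09951 × 10^6 ≈ 2060 MB.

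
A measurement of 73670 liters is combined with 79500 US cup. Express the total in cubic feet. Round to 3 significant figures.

73670 L = 2601.63 ft³ and 79500 US cup = 664.225 ft³.
2601.63 + 664.225 ≈ 3270 ft³.

3270 cubic feet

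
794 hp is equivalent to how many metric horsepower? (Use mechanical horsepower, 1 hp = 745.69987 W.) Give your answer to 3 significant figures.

1 horsepower = 1.01387 PS.
Thus 794 × 1.01387 ≈ 805 PS.

805 PS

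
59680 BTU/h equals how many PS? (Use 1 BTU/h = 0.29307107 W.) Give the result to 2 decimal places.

23.78 metric horsepower

1 BTU/h = 0.000398466 PS.
So 59680 × 0.000398466 ≈ 23.78 PS.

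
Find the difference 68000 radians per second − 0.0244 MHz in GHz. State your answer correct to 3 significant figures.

-1.36 × 10^-5 GHz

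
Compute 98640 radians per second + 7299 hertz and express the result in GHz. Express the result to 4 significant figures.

2.300 × 10^-5 GHz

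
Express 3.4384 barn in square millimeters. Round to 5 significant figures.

3.4384 × 10^-22 square millimeters

1 barn = 1.00000 × 10^-22 square millimeters.
3.4384 × 1.00000 × 10^-22 ≈ 3.4384 × 10^-22 mm².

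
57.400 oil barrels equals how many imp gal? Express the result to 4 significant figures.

2007 imp gal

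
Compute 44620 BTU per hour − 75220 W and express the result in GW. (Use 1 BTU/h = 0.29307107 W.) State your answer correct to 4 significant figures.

-6.214 × 10^-5 GW

44620 BTU/h = 1.30768 × 10^-5 GW and 75220 W = 7.52200 × 10^-5 GW.
1.30768 × 10^-5 − 7.52200 × 10^-5 ≈ -6.214 × 10^-5 GW.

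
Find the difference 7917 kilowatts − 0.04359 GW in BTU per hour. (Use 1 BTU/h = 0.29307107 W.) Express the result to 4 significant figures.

-1.217e+8 BTU/h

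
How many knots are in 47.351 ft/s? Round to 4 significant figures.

1 ft/s = 0.592484 kn.
47.351 × 0.592484 ≈ 28.05 kn.

28.05 knots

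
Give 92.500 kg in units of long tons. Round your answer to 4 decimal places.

1 kilogram = 0.000984207 long ton.
Then 92.500 × 0.000984207 ≈ 0.0910 long ton.

0.0910 long ton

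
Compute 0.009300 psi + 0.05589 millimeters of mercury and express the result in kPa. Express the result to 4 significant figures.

0.07157 kPa

0.009300 psi = 0.0641212 kPa and 0.05589 mmHg = 0.00745139 kPa.
0.0641212 + 0.00745139 ≈ 0.07157 kPa.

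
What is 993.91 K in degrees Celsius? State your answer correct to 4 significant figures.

K = °C + 273.15.
Applying the formula gives 720.8 °C.

720.8 °C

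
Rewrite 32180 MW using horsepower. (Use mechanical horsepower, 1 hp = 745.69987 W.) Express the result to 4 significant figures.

1 MW = 1341.02 horsepower.
So 32180 × 1341.02 ≈ 4.315 × 10^7 hp.

4.315 × 10^7 hp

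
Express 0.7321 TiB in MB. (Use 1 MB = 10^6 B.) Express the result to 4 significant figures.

805000 megabytes

1 TiB = 1.09951e+6 megabytes.
So 0.7321 × 1.09951e+6 ≈ 805000 MB.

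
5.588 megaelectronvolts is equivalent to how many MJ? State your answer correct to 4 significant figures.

1 MeV = 1.60218e-19 MJ.
Thus 5.588 × 1.60218e-19 ≈ 8.953e-19 MJ.

8.953e-19 MJ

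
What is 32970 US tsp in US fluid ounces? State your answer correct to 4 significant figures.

5495 US fluid ounces

1 US teaspoon = 0.166667 US fluid ounces.
Thus 32970 × 0.166667 ≈ 5495 US fl oz.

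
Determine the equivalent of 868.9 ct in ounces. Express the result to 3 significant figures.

6.13 oz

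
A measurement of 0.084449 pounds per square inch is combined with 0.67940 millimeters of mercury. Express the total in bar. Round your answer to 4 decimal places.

0.084449 psi = 0.00582255 bar and 0.67940 mmHg = 0.000905792 bar.
0.00582255 + 0.000905792 ≈ 0.0067 bar.

0.0067 bar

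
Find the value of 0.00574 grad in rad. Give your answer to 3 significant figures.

1 gradian = 0.0157080 rad.
So 0.00574 × 0.0157080 ≈ 9.02 × 10^-5 rad.

9.02 × 10^-5 radians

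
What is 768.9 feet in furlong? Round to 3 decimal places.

1.165 furlong

1 ft = 0.00151515 furlong.
Then 768.9 × 0.00151515 ≈ 1.165 furlong.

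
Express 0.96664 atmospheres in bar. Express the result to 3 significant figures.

0.979 bar

1 atm = 1.01325 bar.
Then 0.96664 × 1.01325 ≈ 0.979 bar.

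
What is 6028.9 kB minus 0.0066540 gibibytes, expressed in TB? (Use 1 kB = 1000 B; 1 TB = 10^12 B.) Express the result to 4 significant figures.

6028.9 kB = 6.02890 × 10^-6 TB and 0.0066540 GiB = 7.14468 × 10^-6 TB.
6.02890 × 10^-6 − 7.14468 × 10^-6 ≈ -1.116 × 10^-6 TB.

-1.116 × 10^-6 TB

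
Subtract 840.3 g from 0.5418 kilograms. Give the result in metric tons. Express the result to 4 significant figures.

-0.0002985 t

0.5418 kg = 0.000541800 t and 840.3 g = 0.000840300 t.
0.000541800 − 0.000840300 ≈ -0.0002985 t.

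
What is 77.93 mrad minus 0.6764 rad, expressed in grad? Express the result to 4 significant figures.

-38.10 grad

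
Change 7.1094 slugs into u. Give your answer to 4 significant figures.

1 slug = 8.78865 × 10^27 u.
Then 7.1094 × 8.78865 × 10^27 ≈ 6.248 × 10^28 u.

6.248 × 10^28 atomic mass units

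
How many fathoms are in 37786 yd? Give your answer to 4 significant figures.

18890 fathom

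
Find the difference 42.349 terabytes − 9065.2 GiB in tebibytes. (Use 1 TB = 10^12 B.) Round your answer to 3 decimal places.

29.663 TiB

42.349 TB = 38.5162 TiB and 9065.2 GiB = 8.85273 TiB.
38.5162 − 8.85273 ≈ 29.663 TiB.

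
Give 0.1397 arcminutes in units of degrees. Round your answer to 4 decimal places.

0.0023 degrees

1 arcmin = 0.0166667 degrees.
0.1397 × 0.0166667 ≈ 0.0023 °.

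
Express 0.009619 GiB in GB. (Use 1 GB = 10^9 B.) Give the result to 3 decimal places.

0.010 gigabytes

1 gibibyte = 1.07374 GB.
0.009619 × 1.07374 ≈ 0.010 GB.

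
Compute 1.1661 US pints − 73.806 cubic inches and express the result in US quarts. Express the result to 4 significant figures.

1.1661 US pt = 0.583050 US qt and 73.806 in³ = 1.27803 US qt.
0.583050 − 1.27803 ≈ -0.6950 US qt.

-0.6950 US quarts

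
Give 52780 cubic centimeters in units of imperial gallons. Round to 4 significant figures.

11.61 imp gal

1 cm³ = 0.000219969 imp gal.
52780 × 0.000219969 ≈ 11.61 imp gal.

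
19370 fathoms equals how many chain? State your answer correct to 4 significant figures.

1761 chain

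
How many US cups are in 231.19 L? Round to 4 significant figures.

977.2 US cup

1 liter = 4.22675 US cup.
Thus 231.19 × 4.22675 ≈ 977.2 US cup.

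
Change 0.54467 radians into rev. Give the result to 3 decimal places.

0.087 rev

1 rad = 0.159155 rev.
Then 0.54467 × 0.159155 ≈ 0.087 rev.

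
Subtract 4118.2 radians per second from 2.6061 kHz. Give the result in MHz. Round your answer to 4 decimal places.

0.0020 MHz

2.6061 kHz = 0.00260610 MHz and 4118.2 rad/s = 0.000655432 MHz.
0.00260610 − 0.000655432 ≈ 0.0020 MHz.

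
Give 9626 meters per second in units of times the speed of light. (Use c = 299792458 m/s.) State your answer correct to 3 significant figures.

1 meter per second = 3.33564e-9 c.
Then 9626 × 3.33564e-9 ≈ 3.21e-5 c.

3.21e-5 times the speed of light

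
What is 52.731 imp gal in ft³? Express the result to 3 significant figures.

8.47 cubic feet

1 imp gal = 0.160544 ft³.
Thus 52.731 × 0.160544 ≈ 8.47 ft³.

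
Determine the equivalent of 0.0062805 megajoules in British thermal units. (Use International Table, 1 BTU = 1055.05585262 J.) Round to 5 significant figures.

5.9528 BTU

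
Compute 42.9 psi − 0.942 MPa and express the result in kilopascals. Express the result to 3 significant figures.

42.9 psi = 295.785 kPa and 0.942 MPa = 942.000 kPa.
295.785 − 942.000 ≈ -646 kPa.

-646 kPa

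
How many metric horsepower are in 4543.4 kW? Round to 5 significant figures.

1 kilowatt = 1.35962 metric horsepower.
4543.4 × 1.35962 ≈ 6177.3 PS.

6177.3 metric horsepower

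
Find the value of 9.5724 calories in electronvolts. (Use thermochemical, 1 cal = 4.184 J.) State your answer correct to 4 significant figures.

2.500 × 10^20 electronvolts

1 cal = 2.61145 × 10^19 electronvolts.
Then 9.5724 × 2.61145 × 10^19 ≈ 2.500 × 10^20 eV.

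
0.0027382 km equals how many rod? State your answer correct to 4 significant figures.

1 kilometer = 198.839 rods.
0.0027382 × 198.839 ≈ 0.5445 rod.

0.5445 rods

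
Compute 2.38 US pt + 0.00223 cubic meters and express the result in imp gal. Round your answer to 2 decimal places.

2.38 US pt = 0.247721 imp gal and 0.00223 m³ = 0.490531 imp gal.
0.247721 + 0.490531 ≈ 0.74 imp gal.

0.74 imperial gallons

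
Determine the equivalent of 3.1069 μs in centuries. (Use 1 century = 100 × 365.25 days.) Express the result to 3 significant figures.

1 microsecond = 3.16881 × 10^-16 centuries.
So 3.1069 × 3.16881 × 10^-16 ≈ 9.85 × 10^-16 century.

9.85 × 10^-16 century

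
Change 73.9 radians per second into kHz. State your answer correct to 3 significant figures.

1 radian per second = 0.000159155 kHz.
73.9 × 0.000159155 ≈ 0.0118 kHz.

0.0118 kHz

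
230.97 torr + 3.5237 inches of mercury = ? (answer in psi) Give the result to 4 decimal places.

230.97 torr = 4.46621 psi and 3.5237 inHg = 1.73068 psi.
4.46621 + 1.73068 ≈ 6.1969 psi.

6.1969 pounds per square inch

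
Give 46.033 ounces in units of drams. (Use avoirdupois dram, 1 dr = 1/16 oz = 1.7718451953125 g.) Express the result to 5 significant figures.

1 ounce = 16.0000 dr.
Then 46.033 × 16.0000 ≈ 736.53 dr.

736.53 dr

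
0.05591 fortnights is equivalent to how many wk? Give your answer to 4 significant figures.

0.1118 weeks

1 fortnight = 2.00000 wk.
So 0.05591 × 2.00000 ≈ 0.1118 wk.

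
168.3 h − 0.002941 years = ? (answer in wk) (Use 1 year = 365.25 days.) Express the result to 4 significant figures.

0.8483 wk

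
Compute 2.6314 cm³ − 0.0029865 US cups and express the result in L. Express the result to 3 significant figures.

0.00192 liters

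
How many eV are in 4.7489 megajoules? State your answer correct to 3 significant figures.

1 megajoule = 6.24151e+24 eV.
So 4.7489 × 6.24151e+24 ≈ 2.96e+25 eV.

2.96e+25 electronvolts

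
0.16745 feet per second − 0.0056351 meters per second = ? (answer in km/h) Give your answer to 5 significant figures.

0.16745 ft/s = 0.183740 km/h and 0.0056351 m/s = 0.0202864 km/h.
0.183740 − 0.0202864 ≈ 0.16345 km/h.

0.16345 km/h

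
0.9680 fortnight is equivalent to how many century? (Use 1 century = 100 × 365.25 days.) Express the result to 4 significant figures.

1 fortnight = 0.000383299 centuries.
So 0.9680 × 0.000383299 ≈ 0.0003710 century.

0.0003710 centuries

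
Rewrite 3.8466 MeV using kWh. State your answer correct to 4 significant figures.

1.712 × 10^-19 kilowatt-hours

1 MeV = 4.45049 × 10^-20 kWh.
3.8466 × 4.45049 × 10^-20 ≈ 1.712 × 10^-19 kWh.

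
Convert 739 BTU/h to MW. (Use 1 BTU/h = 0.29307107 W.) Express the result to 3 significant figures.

1 BTU per hour = 2.93071e-7 megawatts.
Then 739 × 2.93071e-7 ≈ 0.000217 MW.

0.000217 megawatts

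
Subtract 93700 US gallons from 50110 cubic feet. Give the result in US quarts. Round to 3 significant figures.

1.12 × 10^6 US qt

50110 ft³ = 1.49940 × 10^6 US qt and 93700 US gal = 374800 US qt.
1.49940 × 10^6 − 374800 ≈ 1.12 × 10^6 US qt.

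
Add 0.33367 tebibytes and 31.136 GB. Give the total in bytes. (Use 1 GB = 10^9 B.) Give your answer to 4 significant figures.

0.33367 TiB = 3.66874e+11 B and 31.136 GB = 3.11360e+10 B.
3.66874e+11 + 3.11360e+10 ≈ 3.980e+11 B.

3.980e+11 B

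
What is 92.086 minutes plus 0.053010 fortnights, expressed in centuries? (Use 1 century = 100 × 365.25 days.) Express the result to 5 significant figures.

92.086 min = 1.75082 × 10^-6 century and 0.053010 fortnight = 2.03187 × 10^-5 century.
1.75082 × 10^-6 + 2.03187 × 10^-5 ≈ 2.2070 × 10^-5 century.

2.2070 × 10^-5 centuries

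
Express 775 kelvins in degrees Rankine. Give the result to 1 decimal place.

°R = K × 9/5.
Applying the formula gives 1395.0 °R.

1395.0 °R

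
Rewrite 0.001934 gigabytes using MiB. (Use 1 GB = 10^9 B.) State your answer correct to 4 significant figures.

1.844 MiB

1 GB = 953.674 MiB.
So 0.001934 × 953.674 ≈ 1.844 MiB.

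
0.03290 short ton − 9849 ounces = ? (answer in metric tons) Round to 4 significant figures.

0.03290 short ton = 0.0298464 t and 9849 oz = 0.279214 t.
0.0298464 − 0.279214 ≈ -0.2494 t.

-0.2494 t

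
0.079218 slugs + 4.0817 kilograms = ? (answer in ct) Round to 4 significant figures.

26190 carats

0.079218 slug = 5780.50 ct and 4.0817 kg = 20408.5 ct.
5780.50 + 20408.5 ≈ 26190 ct.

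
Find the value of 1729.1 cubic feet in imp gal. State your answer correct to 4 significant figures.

10770 imp gal

1 ft³ = 6.22884 imperial gallons.
So 1729.1 × 6.22884 ≈ 10770 imp gal.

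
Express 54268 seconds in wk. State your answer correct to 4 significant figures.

0.08973 weeks

1 s = 1.65344e-6 weeks.
Then 54268 × 1.65344e-6 ≈ 0.08973 wk.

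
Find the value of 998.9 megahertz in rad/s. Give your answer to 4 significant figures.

1 MHz = 6.28319e+6 radians per second.
Then 998.9 × 6.28319e+6 ≈ 6.276e+9 rad/s.

6.276e+9 radians per second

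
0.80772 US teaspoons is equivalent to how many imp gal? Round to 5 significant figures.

0.00087574 imp gal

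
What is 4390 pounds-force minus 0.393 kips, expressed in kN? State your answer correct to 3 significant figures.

4390 lbf = 19.5277 kN and 0.393 kip = 1.74815 kN.
19.5277 − 1.74815 ≈ 17.8 kN.

17.8 kN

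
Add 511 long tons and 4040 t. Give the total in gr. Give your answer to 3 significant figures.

7.04e+10 grains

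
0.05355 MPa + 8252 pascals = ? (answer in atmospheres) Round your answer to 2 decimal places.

0.05355 MPa = 0.528497 atm and 8252 Pa = 0.0814409 atm.
0.528497 + 0.0814409 ≈ 0.61 atm.

0.61 atmospheres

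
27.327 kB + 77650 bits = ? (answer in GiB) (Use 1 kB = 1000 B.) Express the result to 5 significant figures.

3.4490e-5 GiB

27.327 kB = 2.54503e-5 GiB and 77650 bit = 9.03965e-6 GiB.
2.54503e-5 + 9.03965e-6 ≈ 3.4490e-5 GiB.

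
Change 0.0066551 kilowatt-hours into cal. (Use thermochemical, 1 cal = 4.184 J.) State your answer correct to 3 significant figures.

5730 cal

1 kWh = 860421 cal.
Then 0.0066551 × 860421 ≈ 5730 cal.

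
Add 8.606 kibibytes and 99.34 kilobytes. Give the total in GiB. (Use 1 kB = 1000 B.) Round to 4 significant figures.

0.0001007 GiB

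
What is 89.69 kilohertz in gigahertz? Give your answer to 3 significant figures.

1 kHz = 1.00000e-6 gigahertz.
Thus 89.69 × 1.00000e-6 ≈ 8.97e-5 GHz.

8.97e-5 gigahertz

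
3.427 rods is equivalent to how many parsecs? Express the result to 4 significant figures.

5.586 × 10^-16 parsecs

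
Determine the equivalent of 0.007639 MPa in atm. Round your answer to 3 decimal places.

1 MPa = 9.86923 atmospheres.
0.007639 × 9.86923 ≈ 0.075 atm.

0.075 atm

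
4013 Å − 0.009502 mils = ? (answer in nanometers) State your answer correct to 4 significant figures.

159.9 nanometers

4013 Å = 401.300 nm and 0.009502 mil = 241.351 nm.
401.300 − 241.351 ≈ 159.9 nm.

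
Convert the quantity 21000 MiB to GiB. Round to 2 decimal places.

20.51 gibibytes

1 mebibyte = 0.0009765625 gibibytes.
So 21000 × 0.0009765625 ≈ 20.51 GiB.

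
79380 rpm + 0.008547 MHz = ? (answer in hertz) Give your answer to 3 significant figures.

9870 hertz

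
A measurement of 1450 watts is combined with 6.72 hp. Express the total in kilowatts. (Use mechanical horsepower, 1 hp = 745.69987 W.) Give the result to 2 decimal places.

6.46 kW

1450 W = 1.45000 kW and 6.72 hp = 5.01110 kW.
1.45000 + 5.01110 ≈ 6.46 kW.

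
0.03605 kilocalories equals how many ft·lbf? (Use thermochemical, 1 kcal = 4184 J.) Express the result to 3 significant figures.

111 foot-pounds

1 kcal = 3085.96 ft·lbf.
So 0.03605 × 3085.96 ≈ 111 ft·lbf.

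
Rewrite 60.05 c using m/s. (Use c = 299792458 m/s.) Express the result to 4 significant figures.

1 c = 2.99792e+8 m/s.
60.05 × 2.99792e+8 ≈ 1.800e+10 m/s.

1.800e+10 m/s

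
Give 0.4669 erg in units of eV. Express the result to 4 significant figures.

2.914e+11 eV

1 erg = 6.24151e+11 eV.
Thus 0.4669 × 6.24151e+11 ≈ 2.914e+11 eV.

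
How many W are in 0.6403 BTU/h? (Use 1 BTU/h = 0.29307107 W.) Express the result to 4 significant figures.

0.1877 W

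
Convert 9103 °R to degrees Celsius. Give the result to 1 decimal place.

°R = (°C + 273.15) × 9/5.
Applying the formula gives 4784.1 °C.

4784.1 °C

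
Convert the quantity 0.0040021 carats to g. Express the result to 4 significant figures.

1 carat = 0.200000 g.
Thus 0.0040021 × 0.200000 ≈ 0.0008004 g.

0.0008004 grams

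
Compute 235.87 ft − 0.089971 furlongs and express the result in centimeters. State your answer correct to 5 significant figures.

235.87 ft = 7189.32 cm and 0.089971 furlong = 1809.93 cm.
7189.32 − 1809.93 ≈ 5379.4 cm.

5379.4 centimeters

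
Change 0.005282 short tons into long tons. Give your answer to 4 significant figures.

1 short ton = 0.892857 long tons.
Then 0.005282 × 0.892857 ≈ 0.004716 long ton.

0.004716 long ton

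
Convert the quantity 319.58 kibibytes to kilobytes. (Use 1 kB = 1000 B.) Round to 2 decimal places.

1 KiB = 1.02400 kB.
Then 319.58 × 1.02400 ≈ 327.25 kB.

327.25 kB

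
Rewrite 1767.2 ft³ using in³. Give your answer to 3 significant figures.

1 cubic foot = 1728.00 cubic inches.
So 1767.2 × 1728.00 ≈ 3.05 × 10^6 in³.

3.05 × 10^6 in³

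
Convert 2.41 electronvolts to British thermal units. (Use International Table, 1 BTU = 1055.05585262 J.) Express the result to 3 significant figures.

1 electronvolt = 1.51857e-22 British thermal units.
Thus 2.41 × 1.51857e-22 ≈ 3.66e-22 BTU.

3.66e-22 British thermal units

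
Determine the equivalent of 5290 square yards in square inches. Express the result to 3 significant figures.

6.86 × 10^6 in²

1 square yard = 1296.00 in².
Then 5290 × 1296.00 ≈ 6.86 × 10^6 in².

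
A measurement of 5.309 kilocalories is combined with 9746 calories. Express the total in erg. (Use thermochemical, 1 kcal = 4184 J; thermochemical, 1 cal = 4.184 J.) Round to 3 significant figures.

6.30e+11 ergs

5.309 kcal = 2.22129e+11 erg and 9746 cal = 4.07773e+11 erg.
2.22129e+11 + 4.07773e+11 ≈ 6.30e+11 erg.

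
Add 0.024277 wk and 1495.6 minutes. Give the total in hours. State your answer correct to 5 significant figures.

0.024277 wk = 4.07854 h and 1495.6 min = 24.9267 h.
4.07854 + 24.9267 ≈ 29.005 h.

29.005 hours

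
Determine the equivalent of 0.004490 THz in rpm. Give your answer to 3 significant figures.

2.69 × 10^11 rpm

1 terahertz = 6.00000 × 10^13 revolutions per minute.
Thus 0.004490 × 6.00000 × 10^13 ≈ 2.69 × 10^11 rpm.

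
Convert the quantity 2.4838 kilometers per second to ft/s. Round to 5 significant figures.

1 km/s = 3280.84 ft/s.
2.4838 × 3280.84 ≈ 8149.0 ft/s.

8149.0 ft/s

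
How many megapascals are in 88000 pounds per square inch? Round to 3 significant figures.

1 pound per square inch = 0.00689476 MPa.
Then 88000 × 0.00689476 ≈ 607 MPa.

607 megapascals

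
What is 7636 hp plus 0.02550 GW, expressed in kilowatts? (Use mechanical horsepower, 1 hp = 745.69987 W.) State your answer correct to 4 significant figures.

31190 kilowatts

7636 hp = 5694.16 kW and 0.02550 GW = 25500.0 kW.
5694.16 + 25500.0 ≈ 31190 kW.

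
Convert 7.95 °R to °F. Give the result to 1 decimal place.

°R = °F + 459.67.
Applying the formula gives -451.7 °F.

-451.7 °F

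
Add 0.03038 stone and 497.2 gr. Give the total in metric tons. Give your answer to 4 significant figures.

0.0002251 t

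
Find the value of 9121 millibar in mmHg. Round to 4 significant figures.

1 millibar = 0.750062 mmHg.
Then 9121 × 0.750062 ≈ 6841 mmHg.

6841 mmHg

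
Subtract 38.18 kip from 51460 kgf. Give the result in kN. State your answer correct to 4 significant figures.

51460 kgf = 504.650 kN and 38.18 kip = 169.833 kN.
504.650 − 169.833 ≈ 334.8 kN.

334.8 kilonewtons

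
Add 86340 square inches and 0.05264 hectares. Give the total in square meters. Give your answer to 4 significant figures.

86340 in² = 55.7031 m² and 0.05264 ha = 526.400 m².
55.7031 + 526.400 ≈ 582.1 m².

582.1 square meters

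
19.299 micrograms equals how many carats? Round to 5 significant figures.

9.6495 × 10^-5 carats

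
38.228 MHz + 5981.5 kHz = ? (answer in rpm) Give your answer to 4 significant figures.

2.653e+9 revolutions per minute

38.228 MHz = 2.29368e+9 rpm and 5981.5 kHz = 3.58890e+8 rpm.
2.29368e+9 + 3.58890e+8 ≈ 2.653e+9 rpm.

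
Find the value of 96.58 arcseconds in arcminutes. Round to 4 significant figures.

1 arcsecond = 0.0166667 arcminutes.
96.58 × 0.0166667 ≈ 1.610 arcmin.

1.610 arcmin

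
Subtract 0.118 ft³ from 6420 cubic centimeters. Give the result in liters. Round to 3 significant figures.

3.08 liters

6420 cm³ = 6.42000 L and 0.118 ft³ = 3.34139 L.
6.42000 − 3.34139 ≈ 3.08 L.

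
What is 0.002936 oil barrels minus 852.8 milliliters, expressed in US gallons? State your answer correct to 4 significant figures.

0.002936 bbl = 0.123312 US gal and 852.8 mL = 0.225286 US gal.
0.123312 − 0.225286 ≈ -0.1020 US gal.

-0.1020 US gal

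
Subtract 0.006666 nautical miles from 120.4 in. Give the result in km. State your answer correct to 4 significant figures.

-0.009287 km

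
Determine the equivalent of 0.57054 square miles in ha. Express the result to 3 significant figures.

148 hectares

1 mi² = 258.999 ha.
So 0.57054 × 258.999 ≈ 148 ha.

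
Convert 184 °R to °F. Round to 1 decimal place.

°R = °F + 459.67.
Applying the formula gives -275.7 °F.

-275.7 degrees Fahrenheit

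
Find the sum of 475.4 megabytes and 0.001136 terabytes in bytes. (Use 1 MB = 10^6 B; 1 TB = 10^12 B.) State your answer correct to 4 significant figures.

475.4 MB = 4.75400e+8 B and 0.001136 TB = 1.13600e+9 B.
4.75400e+8 + 1.13600e+9 ≈ 1.611e+9 B.

1.611e+9 bytes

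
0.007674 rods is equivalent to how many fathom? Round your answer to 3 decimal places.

0.021 fathoms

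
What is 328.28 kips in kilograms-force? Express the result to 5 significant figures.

1 kip = 453.592 kilograms-force.
Then 328.28 × 453.592 ≈ 148910 kgf.

148910 kilograms-force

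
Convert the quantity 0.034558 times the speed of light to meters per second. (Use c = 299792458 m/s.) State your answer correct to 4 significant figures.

1 speed of light = 2.99792 × 10^8 m/s.
0.034558 × 2.99792 × 10^8 ≈ 1.036 × 10^7 m/s.

1.036 × 10^7 m/s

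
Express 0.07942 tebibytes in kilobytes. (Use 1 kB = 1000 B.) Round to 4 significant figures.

8.732 × 10^7 kilobytes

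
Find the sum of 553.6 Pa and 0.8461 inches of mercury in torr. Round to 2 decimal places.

553.6 Pa = 4.15234 torr and 0.8461 inHg = 21.4909 torr.
4.15234 + 21.4909 ≈ 25.64 torr.

25.64 torr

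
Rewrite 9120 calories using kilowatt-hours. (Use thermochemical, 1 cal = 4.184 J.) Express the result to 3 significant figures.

0.0106 kWh

1 calorie = 1.16222 × 10^-6 kWh.
So 9120 × 1.16222 × 10^-6 ≈ 0.0106 kWh.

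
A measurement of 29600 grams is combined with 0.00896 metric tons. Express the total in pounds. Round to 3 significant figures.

29600 g = 65.2568 lb and 0.00896 t = 19.7534 lb.
65.2568 + 19.7534 ≈ 85.0 lb.

85.0 lb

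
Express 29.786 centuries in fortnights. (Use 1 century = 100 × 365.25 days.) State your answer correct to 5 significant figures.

77710 fortnights

1 century = 2608.93 fortnights.
29.786 × 2608.93 ≈ 77710 fortnight.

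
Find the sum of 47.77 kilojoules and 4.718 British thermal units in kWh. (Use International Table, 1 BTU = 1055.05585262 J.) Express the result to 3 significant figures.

0.0147 kWh

47.77 kJ = 0.0132694 kWh and 4.718 BTU = 0.00138271 kWh.
0.0132694 + 0.00138271 ≈ 0.0147 kWh.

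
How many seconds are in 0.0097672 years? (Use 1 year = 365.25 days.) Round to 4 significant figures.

308200 seconds

1 year = 3.15576e+7 s.
Thus 0.0097672 × 3.15576e+7 ≈ 308200 s.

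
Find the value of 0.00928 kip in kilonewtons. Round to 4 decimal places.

0.0413 kilonewtons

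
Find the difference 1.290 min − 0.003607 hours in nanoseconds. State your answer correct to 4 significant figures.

1.290 min = 7.74000e+10 ns and 0.003607 h = 1.29852e+10 ns.
7.74000e+10 − 1.29852e+10 ≈ 6.441e+10 ns.

6.441e+10 ns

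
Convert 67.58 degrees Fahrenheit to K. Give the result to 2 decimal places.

K = (°F + 459.67) × 5/9.
Applying the formula gives 292.92 K.

292.92 K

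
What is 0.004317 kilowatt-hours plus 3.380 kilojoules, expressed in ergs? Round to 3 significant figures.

1.89e+11 erg

0.004317 kWh = 1.55412e+11 erg and 3.380 kJ = 3.38000e+10 erg.
1.55412e+11 + 3.38000e+10 ≈ 1.89e+11 erg.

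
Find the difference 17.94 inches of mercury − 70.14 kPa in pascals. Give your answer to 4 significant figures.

17.94 inHg = 60751.8 Pa and 70.14 kPa = 70140.0 Pa.
60751.8 − 70140.0 ≈ -9388 Pa.

-9388 Pa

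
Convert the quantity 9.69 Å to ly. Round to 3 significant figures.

1.02 × 10^-25 light-years

1 angstrom = 1.05700 × 10^-26 ly.
9.69 × 1.05700 × 10^-26 ≈ 1.02 × 10^-25 ly.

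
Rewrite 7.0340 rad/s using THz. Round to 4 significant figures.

1.119e-12 THz

1 rad/s = 1.59155e-13 terahertz.
7.0340 × 1.59155e-13 ≈ 1.119e-12 THz.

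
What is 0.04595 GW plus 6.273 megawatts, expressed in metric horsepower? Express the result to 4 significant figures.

0.04595 GW = 62474.6 PS and 6.273 MW = 8528.91 PS.
62474.6 + 8528.91 ≈ 71000 PS.

71000 PS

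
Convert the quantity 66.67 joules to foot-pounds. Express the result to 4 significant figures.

49.17 foot-pounds

1 J = 0.737562 foot-pounds.
So 66.67 × 0.737562 ≈ 49.17 ft·lbf.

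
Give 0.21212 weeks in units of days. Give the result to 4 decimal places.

1 week = 7.00000 d.
So 0.21212 × 7.00000 ≈ 1.4848 d.

1.4848 days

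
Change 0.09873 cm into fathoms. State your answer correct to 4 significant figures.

0.0005399 fathoms

1 centimeter = 0.00546807 fathoms.
Thus 0.09873 × 0.00546807 ≈ 0.0005399 fathom.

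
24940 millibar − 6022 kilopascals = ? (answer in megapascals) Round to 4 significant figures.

24940 mbar = 2.49400 MPa and 6022 kPa = 6.02200 MPa.
2.49400 − 6.02200 ≈ -3.528 MPa.

-3.528 megapascals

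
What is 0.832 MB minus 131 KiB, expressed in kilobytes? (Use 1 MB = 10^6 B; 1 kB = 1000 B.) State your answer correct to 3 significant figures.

698 kilobytes

0.832 MB = 832.000 kB and 131 KiB = 134.144 kB.
832.000 − 134.144 ≈ 698 kB.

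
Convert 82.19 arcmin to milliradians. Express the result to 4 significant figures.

1 arcmin = 0.290888 mrad.
82.19 × 0.290888 ≈ 23.91 mrad.

23.91 mrad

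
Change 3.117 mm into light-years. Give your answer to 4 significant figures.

1 millimeter = 1.05700e-19 ly.
So 3.117 × 1.05700e-19 ≈ 3.295e-19 ly.

3.295e-19 ly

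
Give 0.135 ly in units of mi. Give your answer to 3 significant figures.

7.94e+11 miles

1 ly = 5.87863e+12 mi.
Thus 0.135 × 5.87863e+12 ≈ 7.94e+11 mi.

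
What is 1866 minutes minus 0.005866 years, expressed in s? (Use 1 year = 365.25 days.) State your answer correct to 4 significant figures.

-73160 s

1866 min = 111960 s and 0.005866 yr = 185117 s.
111960 − 185117 ≈ -73160 s.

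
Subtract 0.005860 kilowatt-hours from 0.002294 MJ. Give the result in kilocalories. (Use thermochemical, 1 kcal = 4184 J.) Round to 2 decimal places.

0.002294 MJ = 0.548279 kcal and 0.005860 kWh = 5.04207 kcal.
0.548279 − 5.04207 ≈ -4.49 kcal.

-4.49 kilocalories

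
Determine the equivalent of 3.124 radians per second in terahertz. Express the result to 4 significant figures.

1 rad/s = 1.59155 × 10^-13 THz.
Thus 3.124 × 1.59155 × 10^-13 ≈ 4.972 × 10^-13 THz.

4.972 × 10^-13 THz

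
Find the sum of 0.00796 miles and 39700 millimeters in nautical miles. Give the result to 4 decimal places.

0.0284 nautical miles

0.00796 mi = 0.00691705 nmi and 39700 mm = 0.0214363 nmi.
0.00691705 + 0.0214363 ≈ 0.0284 nmi.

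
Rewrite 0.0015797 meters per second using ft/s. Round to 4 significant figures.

0.005183 feet per second

1 m/s = 3.28084 ft/s.
Then 0.0015797 × 3.28084 ≈ 0.005183 ft/s.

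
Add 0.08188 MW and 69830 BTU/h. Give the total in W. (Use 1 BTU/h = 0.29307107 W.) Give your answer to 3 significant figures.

102000 W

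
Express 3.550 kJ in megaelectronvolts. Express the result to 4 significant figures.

2.216 × 10^16 MeV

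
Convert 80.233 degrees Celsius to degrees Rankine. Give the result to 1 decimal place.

°R = (°C + 273.15) × 9/5.
Applying the formula gives 636.1 °R.

636.1 °R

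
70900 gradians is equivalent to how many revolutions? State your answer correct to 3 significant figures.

177 rev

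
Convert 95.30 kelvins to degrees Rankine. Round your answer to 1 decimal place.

171.5 °R

°R = K × 9/5.
Applying the formula gives 171.5 °R.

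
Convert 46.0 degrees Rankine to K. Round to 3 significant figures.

25.6 K

°R = K × 9/5.
Applying the formula gives 25.6 K.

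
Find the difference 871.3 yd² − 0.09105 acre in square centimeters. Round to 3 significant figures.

871.3 yd² = 7.28518 × 10^6 cm² and 0.09105 acre = 3.68466 × 10^6 cm².
7.28518 × 10^6 − 3.68466 × 10^6 ≈ 3.60 × 10^6 cm².

3.60 × 10^6 cm²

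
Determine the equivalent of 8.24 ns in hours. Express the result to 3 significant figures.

2.29 × 10^-12 hours

1 nanosecond = 2.77778 × 10^-13 hours.
8.24 × 2.77778 × 10^-13 ≈ 2.29 × 10^-12 h.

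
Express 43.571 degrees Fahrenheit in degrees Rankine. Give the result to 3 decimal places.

503.241 °R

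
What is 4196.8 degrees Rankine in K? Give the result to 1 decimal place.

2331.6 K

°R = K × 9/5.
Applying the formula gives 2331.6 K.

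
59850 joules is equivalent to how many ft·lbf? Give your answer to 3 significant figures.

1 J = 0.737562 ft·lbf.
Thus 59850 × 0.737562 ≈ 44100 ft·lbf.

44100 ft·lbf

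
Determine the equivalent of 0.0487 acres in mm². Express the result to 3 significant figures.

1 acre = 4.04686 × 10^9 mm².
So 0.0487 × 4.04686 × 10^9 ≈ 1.97 × 10^8 mm².

1.97 × 10^8 square millimeters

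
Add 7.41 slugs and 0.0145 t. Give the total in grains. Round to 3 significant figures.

7.41 slug = 1.66887e+6 gr and 0.0145 t = 223769 gr.
1.66887e+6 + 223769 ≈ 1.89e+6 gr.

1.89e+6 grains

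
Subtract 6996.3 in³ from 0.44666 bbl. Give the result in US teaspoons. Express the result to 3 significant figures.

0.44666 bbl = 14407.5 US tsp and 6996.3 in³ = 23260.4 US tsp.
14407.5 − 23260.4 ≈ -8850 US tsp.

-8850 US tsp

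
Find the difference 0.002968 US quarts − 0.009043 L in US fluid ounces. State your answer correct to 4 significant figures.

-0.2108 US fluid ounces

0.002968 US qt = 0.0949760 US fl oz and 0.009043 L = 0.305780 US fl oz.
0.0949760 − 0.305780 ≈ -0.2108 US fl oz.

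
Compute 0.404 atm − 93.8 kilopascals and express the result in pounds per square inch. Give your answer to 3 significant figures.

0.404 atm = 5.93716 psi and 93.8 kPa = 13.6045 psi.
5.93716 − 13.6045 ≈ -7.67 psi.

-7.67 psi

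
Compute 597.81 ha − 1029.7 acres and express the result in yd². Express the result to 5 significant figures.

2.1660 × 10^6 yd²

597.81 ha = 7.14975 × 10^6 yd² and 1029.7 acre = 4.98375 × 10^6 yd².
7.14975 × 10^6 − 4.98375 × 10^6 ≈ 2.1660 × 10^6 yd².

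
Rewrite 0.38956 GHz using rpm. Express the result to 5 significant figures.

2.3374 × 10^10 revolutions per minute

1 gigahertz = 6.00000 × 10^10 rpm.
Then 0.38956 × 6.00000 × 10^10 ≈ 2.3374 × 10^10 rpm.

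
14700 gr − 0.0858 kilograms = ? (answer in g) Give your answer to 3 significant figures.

867 grams

14700 gr = 952.544 g and 0.0858 kg = 85.8000 g.
952.544 − 85.8000 ≈ 867 g.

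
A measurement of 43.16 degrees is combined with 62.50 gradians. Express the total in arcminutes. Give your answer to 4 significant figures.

5965 arcmin

43.16 ° = 2589.60 arcmin and 62.50 grad = 3375.00 arcmin.
2589.60 + 3375.00 ≈ 5965 arcmin.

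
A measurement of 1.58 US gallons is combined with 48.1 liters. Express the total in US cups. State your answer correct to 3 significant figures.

229 US cup

1.58 US gal = 25.2800 US cup and 48.1 L = 203.307 US cup.
25.2800 + 203.307 ≈ 229 US cup.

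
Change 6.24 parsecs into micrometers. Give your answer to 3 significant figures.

1.93 × 10^23 μm

1 parsec = 3.08568 × 10^22 μm.
6.24 × 3.08568 × 10^22 ≈ 1.93 × 10^23 μm.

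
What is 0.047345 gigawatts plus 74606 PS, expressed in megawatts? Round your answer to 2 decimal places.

0.047345 GW = 47.3450 MW and 74606 PS = 54.8726 MW.
47.3450 + 54.8726 ≈ 102.22 MW.

102.22 MW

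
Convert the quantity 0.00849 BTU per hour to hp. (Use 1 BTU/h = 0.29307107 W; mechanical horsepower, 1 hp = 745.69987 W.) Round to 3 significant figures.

3.34 × 10^-6 hp

1 BTU per hour = 0.000393015 horsepower.
0.00849 × 0.000393015 ≈ 3.34 × 10^-6 hp.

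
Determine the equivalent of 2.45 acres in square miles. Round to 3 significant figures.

1 acre = 0.00156250 mi².
Thus 2.45 × 0.00156250 ≈ 0.00383 mi².

0.00383 mi²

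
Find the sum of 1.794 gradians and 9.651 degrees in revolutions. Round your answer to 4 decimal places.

1.794 grad = 0.00448500 rev and 9.651 ° = 0.0268083 rev.
0.00448500 + 0.0268083 ≈ 0.0313 rev.

0.0313 rev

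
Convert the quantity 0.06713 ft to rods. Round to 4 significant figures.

0.004068 rods

1 foot = 0.0606061 rods.
0.06713 × 0.0606061 ≈ 0.004068 rod.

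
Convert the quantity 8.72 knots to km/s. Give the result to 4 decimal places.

1 knot = 0.000514444 kilometers per second.
So 8.72 × 0.000514444 ≈ 0.0045 km/s.

0.0045 kilometers per second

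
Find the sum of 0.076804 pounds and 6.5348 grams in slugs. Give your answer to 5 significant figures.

0.0028349 slug

0.076804 lb = 0.00238714 slug and 6.5348 g = 0.000447776 slug.
0.00238714 + 0.000447776 ≈ 0.0028349 slug.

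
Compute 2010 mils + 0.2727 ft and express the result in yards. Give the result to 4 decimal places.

2010 mil = 0.0558333 yd and 0.2727 ft = 0.0909000 yd.
0.0558333 + 0.0909000 ≈ 0.1467 yd.

0.1467 yards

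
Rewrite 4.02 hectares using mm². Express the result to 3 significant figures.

1 hectare = 1.00000 × 10^10 mm².
4.02 × 1.00000 × 10^10 ≈ 4.02 × 10^10 mm².

4.02 × 10^10 mm²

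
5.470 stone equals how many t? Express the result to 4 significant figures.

0.03474 t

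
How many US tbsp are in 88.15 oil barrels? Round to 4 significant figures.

1 bbl = 10752.0 US tbsp.
So 88.15 × 10752.0 ≈ 947800 US tbsp.

947800 US tablespoons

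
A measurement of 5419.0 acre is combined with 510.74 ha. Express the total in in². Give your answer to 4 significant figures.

4.191 × 10^10 square inches

5419.0 acre = 3.39914 × 10^10 in² and 510.74 ha = 7.91649 × 10^9 in².
3.39914 × 10^10 + 7.91649 × 10^9 ≈ 4.191 × 10^10 in².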